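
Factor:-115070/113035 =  - 2^1*13^( - 1) * 47^( - 1 )*311^1 = - 622/611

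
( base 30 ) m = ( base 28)m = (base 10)22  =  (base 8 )26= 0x16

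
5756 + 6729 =12485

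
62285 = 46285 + 16000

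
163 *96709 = 15763567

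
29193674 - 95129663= - 65935989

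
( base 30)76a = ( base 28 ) 87M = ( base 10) 6490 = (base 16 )195A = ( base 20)g4a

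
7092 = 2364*3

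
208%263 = 208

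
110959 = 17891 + 93068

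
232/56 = 29/7 = 4.14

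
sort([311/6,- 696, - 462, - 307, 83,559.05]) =[-696, - 462,-307,311/6, 83, 559.05]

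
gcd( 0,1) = 1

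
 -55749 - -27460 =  - 28289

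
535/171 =3 + 22/171 = 3.13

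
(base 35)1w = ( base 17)3g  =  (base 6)151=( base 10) 67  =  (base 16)43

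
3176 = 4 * 794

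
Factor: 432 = 2^4*3^3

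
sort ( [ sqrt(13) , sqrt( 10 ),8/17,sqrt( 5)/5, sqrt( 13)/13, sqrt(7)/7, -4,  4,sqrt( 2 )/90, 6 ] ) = [ - 4,  sqrt(2)/90,  sqrt (13)/13, sqrt( 7 )/7,sqrt( 5)/5,8/17,sqrt( 10 ) , sqrt( 13),4,6 ]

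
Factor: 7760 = 2^4*5^1*97^1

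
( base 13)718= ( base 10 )1204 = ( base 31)17q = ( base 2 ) 10010110100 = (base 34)11e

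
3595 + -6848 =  - 3253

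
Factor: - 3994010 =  - 2^1*5^1*399401^1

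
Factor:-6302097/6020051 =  - 3^3*101^1*2311^1*6020051^( - 1)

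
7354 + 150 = 7504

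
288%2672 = 288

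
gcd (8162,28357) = 7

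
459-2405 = -1946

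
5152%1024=32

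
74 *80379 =5948046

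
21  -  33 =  - 12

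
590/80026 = 295/40013= 0.01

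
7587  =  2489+5098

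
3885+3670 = 7555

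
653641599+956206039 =1609847638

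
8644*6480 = 56013120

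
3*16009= 48027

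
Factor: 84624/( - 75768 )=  - 2^1*7^( - 1)*11^( - 1)*43^1 = -  86/77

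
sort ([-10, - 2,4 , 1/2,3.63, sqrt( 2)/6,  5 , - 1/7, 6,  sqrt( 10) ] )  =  [-10,-2, -1/7,  sqrt (2) /6 , 1/2, sqrt( 10),3.63, 4, 5,  6]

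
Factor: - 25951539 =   -  3^1*2689^1*3217^1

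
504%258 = 246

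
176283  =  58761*3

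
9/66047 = 9/66047 = 0.00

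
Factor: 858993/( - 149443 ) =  - 3^1 *7^ ( - 1) * 17^1*37^(- 1 )*577^(-1 ) * 16843^1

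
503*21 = 10563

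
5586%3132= 2454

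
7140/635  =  11 + 31/127 = 11.24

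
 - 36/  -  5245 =36/5245 = 0.01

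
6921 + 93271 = 100192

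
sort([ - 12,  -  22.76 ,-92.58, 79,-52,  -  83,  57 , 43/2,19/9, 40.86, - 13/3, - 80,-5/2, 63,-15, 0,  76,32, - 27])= [-92.58, - 83 ,-80,-52, - 27, - 22.76,-15, - 12, - 13/3,-5/2, 0, 19/9, 43/2,32 , 40.86,57, 63,76 , 79]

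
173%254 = 173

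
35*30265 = 1059275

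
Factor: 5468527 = 5468527^1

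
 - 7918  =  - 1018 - 6900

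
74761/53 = 74761/53=1410.58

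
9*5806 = 52254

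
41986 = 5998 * 7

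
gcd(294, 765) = 3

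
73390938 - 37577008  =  35813930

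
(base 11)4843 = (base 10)6339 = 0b1100011000011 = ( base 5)200324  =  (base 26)99l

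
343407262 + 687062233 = 1030469495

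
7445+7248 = 14693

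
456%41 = 5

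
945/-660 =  - 63/44 = - 1.43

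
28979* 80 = 2318320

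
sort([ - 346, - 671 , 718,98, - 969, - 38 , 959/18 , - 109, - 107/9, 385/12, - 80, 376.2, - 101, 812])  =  [ - 969, - 671,-346, - 109,-101, - 80,-38 , - 107/9,  385/12,959/18, 98,376.2, 718, 812] 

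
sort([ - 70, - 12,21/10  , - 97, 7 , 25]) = [ - 97,-70, - 12,21/10, 7  ,  25]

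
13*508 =6604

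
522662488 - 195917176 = 326745312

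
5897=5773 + 124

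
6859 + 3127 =9986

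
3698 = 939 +2759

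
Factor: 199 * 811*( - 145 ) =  - 5^1*29^1*199^1*811^1 = -  23401405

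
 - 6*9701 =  - 58206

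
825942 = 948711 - 122769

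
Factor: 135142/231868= 197/338= 2^( - 1)* 13^( - 2 )*197^1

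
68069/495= 137 + 254/495 = 137.51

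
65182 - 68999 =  - 3817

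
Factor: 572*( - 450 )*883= - 2^3*3^2*5^2*11^1*13^1*883^1  =  - 227284200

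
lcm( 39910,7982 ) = 39910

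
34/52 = 17/26 = 0.65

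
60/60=1 = 1.00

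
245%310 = 245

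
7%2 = 1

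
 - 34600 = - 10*3460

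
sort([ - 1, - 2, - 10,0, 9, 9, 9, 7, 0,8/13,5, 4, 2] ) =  [ - 10, - 2, - 1, 0, 0, 8/13,2,  4,  5,7,9,9, 9 ]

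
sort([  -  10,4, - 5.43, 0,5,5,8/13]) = [-10,-5.43,0,8/13, 4,5, 5]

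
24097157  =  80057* 301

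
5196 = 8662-3466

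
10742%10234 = 508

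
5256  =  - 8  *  ( - 657)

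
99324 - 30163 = 69161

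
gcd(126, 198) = 18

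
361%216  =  145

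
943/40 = 943/40=23.57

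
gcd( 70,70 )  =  70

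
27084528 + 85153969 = 112238497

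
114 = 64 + 50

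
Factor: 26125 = 5^3*11^1*19^1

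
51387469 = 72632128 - 21244659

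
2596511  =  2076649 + 519862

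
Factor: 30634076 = 2^2*11^1*31^1 *37^1*607^1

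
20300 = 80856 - 60556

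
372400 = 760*490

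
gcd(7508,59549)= 1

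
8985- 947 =8038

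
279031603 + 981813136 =1260844739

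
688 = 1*688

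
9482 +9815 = 19297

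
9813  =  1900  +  7913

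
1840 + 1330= 3170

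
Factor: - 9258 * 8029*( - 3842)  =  285585395844 = 2^2*3^1 * 7^1*17^1*31^1*37^1*113^1*1543^1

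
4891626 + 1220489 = 6112115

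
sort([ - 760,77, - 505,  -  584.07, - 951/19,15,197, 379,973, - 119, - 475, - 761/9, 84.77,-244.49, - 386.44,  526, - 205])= [ - 760, - 584.07, - 505, - 475, - 386.44, - 244.49, - 205, - 119, - 761/9, - 951/19, 15,77,84.77,197,379 , 526,  973]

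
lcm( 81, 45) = 405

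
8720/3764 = 2180/941 = 2.32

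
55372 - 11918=43454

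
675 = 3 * 225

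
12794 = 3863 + 8931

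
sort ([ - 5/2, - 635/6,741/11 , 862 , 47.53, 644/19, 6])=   [ - 635/6, - 5/2 , 6, 644/19,47.53,  741/11,862] 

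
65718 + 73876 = 139594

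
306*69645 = 21311370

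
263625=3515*75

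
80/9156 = 20/2289  =  0.01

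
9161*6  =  54966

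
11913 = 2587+9326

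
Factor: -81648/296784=-3^2*7^1*229^ (-1)= - 63/229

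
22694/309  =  73  +  137/309= 73.44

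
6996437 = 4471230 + 2525207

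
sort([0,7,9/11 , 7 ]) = [ 0,9/11 , 7,7] 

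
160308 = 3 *53436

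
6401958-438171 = 5963787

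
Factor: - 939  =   - 3^1 *313^1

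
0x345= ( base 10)837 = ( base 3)1011000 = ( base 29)SP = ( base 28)11P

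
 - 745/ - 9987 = 745/9987 = 0.07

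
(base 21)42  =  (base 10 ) 86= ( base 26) 38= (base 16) 56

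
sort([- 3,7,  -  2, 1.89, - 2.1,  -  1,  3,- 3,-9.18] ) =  [ - 9.18, - 3, - 3, - 2.1, - 2, - 1, 1.89, 3, 7 ]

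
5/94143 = 5/94143 = 0.00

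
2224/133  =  2224/133=16.72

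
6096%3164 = 2932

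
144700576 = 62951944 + 81748632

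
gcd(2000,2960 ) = 80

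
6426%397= 74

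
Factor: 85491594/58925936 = 2^( - 3)*3^2*29^1*199^1 * 823^1*3682871^(-1) =42745797/29462968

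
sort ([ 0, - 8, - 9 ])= [-9,  -  8, 0] 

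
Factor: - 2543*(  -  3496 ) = 8890328 = 2^3*19^1 * 23^1*2543^1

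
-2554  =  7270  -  9824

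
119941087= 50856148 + 69084939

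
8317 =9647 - 1330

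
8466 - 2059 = 6407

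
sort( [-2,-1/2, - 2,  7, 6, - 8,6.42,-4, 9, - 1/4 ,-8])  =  [- 8, - 8,  -  4, - 2, - 2,-1/2,-1/4, 6,6.42,7,9]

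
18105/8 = 2263 + 1/8 = 2263.12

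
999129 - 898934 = 100195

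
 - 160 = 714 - 874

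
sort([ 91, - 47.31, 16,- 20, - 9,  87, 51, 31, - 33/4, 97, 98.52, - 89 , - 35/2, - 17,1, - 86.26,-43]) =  [ - 89, - 86.26, - 47.31, - 43, - 20, - 35/2, - 17, - 9, - 33/4,1, 16, 31,51,87, 91, 97, 98.52]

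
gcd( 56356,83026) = 2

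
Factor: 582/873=2/3 = 2^1*3^( -1 ) 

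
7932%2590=162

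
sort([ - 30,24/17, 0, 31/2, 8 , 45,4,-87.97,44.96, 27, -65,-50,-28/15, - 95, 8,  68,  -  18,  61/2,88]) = [  -  95, -87.97,-65,-50,-30,-18, - 28/15, 0, 24/17,  4, 8,8, 31/2, 27, 61/2, 44.96, 45, 68, 88]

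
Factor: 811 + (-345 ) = 466= 2^1 *233^1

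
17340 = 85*204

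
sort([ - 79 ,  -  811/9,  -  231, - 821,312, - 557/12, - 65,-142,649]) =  [  -  821, - 231,-142 , - 811/9, - 79, - 65, - 557/12,312, 649] 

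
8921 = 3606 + 5315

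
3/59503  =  3/59503 = 0.00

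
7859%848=227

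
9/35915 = 9/35915 = 0.00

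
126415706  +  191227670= 317643376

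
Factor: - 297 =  - 3^3*  11^1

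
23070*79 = 1822530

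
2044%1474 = 570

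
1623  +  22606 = 24229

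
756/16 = 47 + 1/4  =  47.25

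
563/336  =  1  +  227/336 = 1.68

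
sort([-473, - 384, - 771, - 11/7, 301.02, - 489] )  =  [ - 771, - 489, - 473, - 384, - 11/7, 301.02]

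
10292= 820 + 9472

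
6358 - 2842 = 3516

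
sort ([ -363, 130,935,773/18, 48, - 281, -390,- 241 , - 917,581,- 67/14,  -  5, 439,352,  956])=[ -917, - 390,-363, - 281, - 241,-5,  -  67/14,773/18,48, 130,  352, 439, 581, 935,956]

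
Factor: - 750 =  - 2^1 * 3^1*5^3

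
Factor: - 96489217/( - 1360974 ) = 2^( - 1)*3^ ( - 1 )*11^1*109^( - 1)*157^1*2081^( - 1 )*55871^1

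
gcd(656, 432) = 16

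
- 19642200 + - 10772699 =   -  30414899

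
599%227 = 145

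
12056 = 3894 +8162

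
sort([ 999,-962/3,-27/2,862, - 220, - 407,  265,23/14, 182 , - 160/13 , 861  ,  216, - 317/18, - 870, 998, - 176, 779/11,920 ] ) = [ - 870, - 407, - 962/3, - 220, - 176, - 317/18, - 27/2, -160/13, 23/14,779/11,182,216,265,861, 862,  920,998,999]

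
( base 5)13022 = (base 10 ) 1012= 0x3F4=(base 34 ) TQ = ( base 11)840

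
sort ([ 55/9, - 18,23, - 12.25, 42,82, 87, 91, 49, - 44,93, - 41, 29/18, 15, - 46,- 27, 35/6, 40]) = [-46, - 44,-41, - 27,-18, - 12.25,29/18,35/6, 55/9, 15 , 23,  40,42, 49,82,87, 91, 93 ]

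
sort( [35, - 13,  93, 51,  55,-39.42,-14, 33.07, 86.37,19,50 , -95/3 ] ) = [-39.42, - 95/3, - 14, - 13, 19,33.07, 35, 50, 51,55,86.37,  93]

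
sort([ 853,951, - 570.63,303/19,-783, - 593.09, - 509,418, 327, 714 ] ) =[ - 783, - 593.09, - 570.63, - 509,  303/19, 327,  418 , 714,  853, 951] 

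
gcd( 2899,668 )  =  1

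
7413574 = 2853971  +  4559603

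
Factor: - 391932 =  - 2^2 * 3^3*19^1*191^1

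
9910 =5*1982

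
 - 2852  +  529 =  - 2323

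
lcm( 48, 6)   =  48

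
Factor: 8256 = 2^6 * 3^1*43^1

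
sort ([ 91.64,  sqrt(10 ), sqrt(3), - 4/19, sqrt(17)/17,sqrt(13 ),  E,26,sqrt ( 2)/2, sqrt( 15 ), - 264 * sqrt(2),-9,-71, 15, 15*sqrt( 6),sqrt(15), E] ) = [ - 264*sqrt(2), - 71 ,-9, - 4/19, sqrt( 17 ) /17, sqrt( 2 )/2,sqrt( 3 ),E, E,sqrt ( 10 ),  sqrt( 13) , sqrt(15 ), sqrt( 15), 15,26,  15 *sqrt( 6) , 91.64] 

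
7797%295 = 127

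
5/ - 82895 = -1 + 16578/16579 = - 0.00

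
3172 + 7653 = 10825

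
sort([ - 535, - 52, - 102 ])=[ - 535, - 102, - 52 ]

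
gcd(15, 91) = 1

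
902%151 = 147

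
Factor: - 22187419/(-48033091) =571^( - 1)*773^1*28703^1*84121^( - 1)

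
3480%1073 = 261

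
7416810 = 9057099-1640289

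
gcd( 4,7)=1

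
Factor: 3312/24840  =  2/15 = 2^1 * 3^ ( - 1)*5^( - 1)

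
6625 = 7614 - 989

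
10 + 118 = 128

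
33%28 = 5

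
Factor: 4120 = 2^3 * 5^1*103^1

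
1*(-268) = - 268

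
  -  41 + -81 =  - 122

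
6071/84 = 72 + 23/84 = 72.27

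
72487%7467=5284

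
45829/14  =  6547/2 = 3273.50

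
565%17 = 4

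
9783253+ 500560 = 10283813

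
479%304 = 175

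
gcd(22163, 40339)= 1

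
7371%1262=1061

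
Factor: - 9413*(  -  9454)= 88990502 =2^1*29^1* 163^1*9413^1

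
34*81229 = 2761786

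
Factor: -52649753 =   -  13^2*311537^1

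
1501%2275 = 1501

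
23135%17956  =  5179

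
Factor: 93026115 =3^2*5^1  *7^1*13^1*22717^1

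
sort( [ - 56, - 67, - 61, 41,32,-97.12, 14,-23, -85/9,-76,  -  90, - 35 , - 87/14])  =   [ - 97.12,-90, - 76, - 67, - 61, - 56, - 35, - 23, - 85/9,- 87/14, 14, 32 , 41 ]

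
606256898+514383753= 1120640651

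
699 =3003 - 2304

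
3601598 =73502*49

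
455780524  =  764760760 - 308980236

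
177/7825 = 177/7825 = 0.02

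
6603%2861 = 881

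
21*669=14049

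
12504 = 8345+4159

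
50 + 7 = 57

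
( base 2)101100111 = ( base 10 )359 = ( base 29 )cb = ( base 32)B7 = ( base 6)1355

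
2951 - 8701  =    -  5750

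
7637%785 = 572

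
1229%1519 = 1229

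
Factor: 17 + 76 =3^1 * 31^1 = 93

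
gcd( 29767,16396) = 1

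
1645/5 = 329 = 329.00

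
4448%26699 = 4448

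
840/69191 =840/69191 = 0.01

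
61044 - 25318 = 35726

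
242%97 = 48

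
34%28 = 6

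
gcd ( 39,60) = 3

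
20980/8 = 2622 +1/2 = 2622.50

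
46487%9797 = 7299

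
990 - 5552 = - 4562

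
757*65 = 49205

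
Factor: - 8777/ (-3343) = 67^1*131^1*3343^( - 1 ) 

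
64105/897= 71 + 418/897 = 71.47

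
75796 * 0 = 0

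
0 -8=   -  8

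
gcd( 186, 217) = 31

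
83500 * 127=10604500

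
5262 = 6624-1362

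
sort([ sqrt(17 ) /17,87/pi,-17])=[ - 17, sqrt(17)/17 , 87/pi]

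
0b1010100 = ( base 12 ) 70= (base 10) 84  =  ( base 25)39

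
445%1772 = 445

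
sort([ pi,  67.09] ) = [ pi , 67.09] 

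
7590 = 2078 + 5512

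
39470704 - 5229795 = 34240909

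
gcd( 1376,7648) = 32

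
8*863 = 6904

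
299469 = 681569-382100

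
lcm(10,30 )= 30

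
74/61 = 74/61= 1.21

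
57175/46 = 1242 +43/46  =  1242.93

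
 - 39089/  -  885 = 39089/885=   44.17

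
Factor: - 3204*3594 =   -  2^3*3^3*89^1*599^1 = -  11515176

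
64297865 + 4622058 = 68919923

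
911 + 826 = 1737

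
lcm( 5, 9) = 45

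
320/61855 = 64/12371 = 0.01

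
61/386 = 61/386 = 0.16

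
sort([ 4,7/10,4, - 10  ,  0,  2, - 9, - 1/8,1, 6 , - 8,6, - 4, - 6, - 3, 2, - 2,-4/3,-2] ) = [ - 10,  -  9,-8, - 6, - 4 , -3, - 2,  -  2, - 4/3, - 1/8, 0,7/10, 1,  2,2, 4, 4, 6,6] 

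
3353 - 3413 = -60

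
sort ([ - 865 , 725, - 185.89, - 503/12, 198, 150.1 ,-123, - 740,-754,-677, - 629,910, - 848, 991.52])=[ -865, - 848, - 754,- 740,  -  677,  -  629, -185.89,-123, - 503/12,150.1,198, 725, 910, 991.52]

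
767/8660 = 767/8660 = 0.09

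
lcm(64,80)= 320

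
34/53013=34/53013 = 0.00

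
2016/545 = 3 + 381/545 = 3.70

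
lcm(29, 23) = 667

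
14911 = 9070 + 5841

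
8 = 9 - 1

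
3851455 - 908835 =2942620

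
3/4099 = 3/4099 = 0.00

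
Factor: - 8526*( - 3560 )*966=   2^5*3^2*5^1*7^3*23^1 * 29^1* 89^1 = 29320572960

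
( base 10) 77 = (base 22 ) 3b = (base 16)4D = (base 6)205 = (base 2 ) 1001101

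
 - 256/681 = -256/681 = - 0.38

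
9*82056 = 738504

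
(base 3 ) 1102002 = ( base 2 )10000000100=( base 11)855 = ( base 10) 1028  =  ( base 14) 536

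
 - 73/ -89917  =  73/89917 = 0.00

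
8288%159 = 20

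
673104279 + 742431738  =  1415536017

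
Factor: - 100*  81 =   -  8100 = - 2^2*3^4 * 5^2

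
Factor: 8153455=5^1*17^1*95923^1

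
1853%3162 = 1853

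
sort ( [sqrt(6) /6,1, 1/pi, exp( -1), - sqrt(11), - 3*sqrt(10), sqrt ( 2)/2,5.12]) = [ - 3*sqrt(10 ), - sqrt (11),1/pi,exp( - 1 ), sqrt(6)/6,sqrt( 2)/2,1 , 5.12]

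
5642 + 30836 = 36478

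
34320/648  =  1430/27 = 52.96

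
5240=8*655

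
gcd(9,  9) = 9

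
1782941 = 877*2033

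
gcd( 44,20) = 4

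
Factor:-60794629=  - 7^1 *8684947^1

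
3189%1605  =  1584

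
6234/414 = 15 + 4/69 = 15.06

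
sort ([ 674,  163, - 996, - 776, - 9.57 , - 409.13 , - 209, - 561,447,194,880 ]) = [ - 996, - 776 , - 561, - 409.13, - 209, - 9.57,163, 194,447, 674, 880 ]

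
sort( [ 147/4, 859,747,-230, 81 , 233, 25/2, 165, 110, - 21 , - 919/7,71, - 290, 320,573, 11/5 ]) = [ - 290, - 230,  -  919/7  , - 21, 11/5,  25/2 , 147/4 , 71,  81,110, 165, 233, 320, 573, 747, 859]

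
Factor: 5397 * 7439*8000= 321186264000  =  2^6*3^1*5^3*7^1*43^1* 173^1*257^1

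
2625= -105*( - 25) 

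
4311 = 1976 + 2335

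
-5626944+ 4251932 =-1375012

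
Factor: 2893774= 2^1*13^1*17^1*6547^1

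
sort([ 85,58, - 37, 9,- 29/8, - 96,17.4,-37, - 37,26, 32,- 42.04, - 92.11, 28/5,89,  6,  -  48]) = [-96, - 92.11, - 48,-42.04,  -  37, - 37, - 37, - 29/8 , 28/5,6, 9,17.4, 26,32,  58,85,89 ]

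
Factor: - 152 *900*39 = -5335200=-2^5*3^3*5^2*13^1*19^1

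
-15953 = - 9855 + -6098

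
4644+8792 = 13436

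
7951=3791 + 4160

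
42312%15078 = 12156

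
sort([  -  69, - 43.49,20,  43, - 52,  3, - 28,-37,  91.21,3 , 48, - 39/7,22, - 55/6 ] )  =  [  -  69,-52, - 43.49, - 37,-28,  -  55/6,- 39/7,  3,3,20, 22, 43,  48,  91.21]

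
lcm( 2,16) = 16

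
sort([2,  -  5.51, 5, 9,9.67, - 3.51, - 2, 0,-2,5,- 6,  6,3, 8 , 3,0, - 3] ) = [-6, - 5.51, - 3.51, - 3,  -  2 ,-2, 0, 0, 2, 3, 3, 5, 5 , 6 , 8,  9, 9.67]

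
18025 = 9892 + 8133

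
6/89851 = 6/89851 = 0.00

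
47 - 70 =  - 23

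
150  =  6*25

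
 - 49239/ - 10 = 4923 + 9/10 = 4923.90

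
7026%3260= 506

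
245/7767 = 245/7767 = 0.03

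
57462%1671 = 648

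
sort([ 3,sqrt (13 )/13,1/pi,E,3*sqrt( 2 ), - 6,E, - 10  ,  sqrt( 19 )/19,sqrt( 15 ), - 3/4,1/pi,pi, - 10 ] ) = [ - 10, - 10 ,  -  6,-3/4,sqrt ( 19 ) /19,sqrt(13)/13,1/pi,1/pi, E,E, 3,pi, sqrt(15 ),3*sqrt( 2)]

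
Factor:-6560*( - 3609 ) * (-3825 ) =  - 90557028000 = - 2^5*3^4 * 5^3*17^1  *41^1*401^1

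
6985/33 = 211 + 2/3 = 211.67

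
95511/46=2076 + 15/46 = 2076.33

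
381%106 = 63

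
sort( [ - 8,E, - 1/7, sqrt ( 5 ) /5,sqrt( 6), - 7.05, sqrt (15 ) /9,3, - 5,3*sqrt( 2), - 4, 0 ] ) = [ - 8, - 7.05, -5, - 4, - 1/7,0 , sqrt( 15 )/9,sqrt( 5) /5,sqrt(6),E, 3, 3* sqrt( 2)]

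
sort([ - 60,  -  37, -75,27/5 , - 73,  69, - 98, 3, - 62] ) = [ - 98,-75, - 73, - 62, - 60, - 37,3, 27/5 , 69 ]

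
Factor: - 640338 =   -  2^1*3^1*19^1*41^1 * 137^1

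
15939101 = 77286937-61347836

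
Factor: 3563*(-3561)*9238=  -  2^1 * 3^1*7^1*31^1*149^1*509^1 * 1187^1 = -117210293634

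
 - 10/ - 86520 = 1/8652 = 0.00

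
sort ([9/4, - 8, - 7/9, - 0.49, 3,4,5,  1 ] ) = [ - 8, - 7/9, - 0.49,1, 9/4, 3, 4, 5] 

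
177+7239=7416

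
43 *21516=925188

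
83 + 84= 167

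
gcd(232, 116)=116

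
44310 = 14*3165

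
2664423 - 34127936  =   - 31463513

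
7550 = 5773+1777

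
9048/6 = 1508 = 1508.00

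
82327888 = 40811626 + 41516262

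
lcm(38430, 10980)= 76860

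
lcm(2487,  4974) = 4974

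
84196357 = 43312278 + 40884079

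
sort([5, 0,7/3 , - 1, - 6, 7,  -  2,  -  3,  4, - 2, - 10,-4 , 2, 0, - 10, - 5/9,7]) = [ - 10,-10, - 6 ,-4 ,-3, - 2, - 2,-1 , - 5/9 , 0,0, 2, 7/3,4,5, 7, 7 ] 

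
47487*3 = 142461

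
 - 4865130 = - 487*9990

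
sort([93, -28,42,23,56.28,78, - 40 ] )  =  [ - 40, - 28, 23,42,56.28,78,93]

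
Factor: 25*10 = 250 = 2^1*5^3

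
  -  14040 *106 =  - 1488240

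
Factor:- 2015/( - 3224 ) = 2^( - 3 )*5^1 = 5/8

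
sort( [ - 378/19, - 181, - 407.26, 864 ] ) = [ - 407.26,- 181,-378/19, 864] 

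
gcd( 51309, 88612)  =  1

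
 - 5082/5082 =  - 1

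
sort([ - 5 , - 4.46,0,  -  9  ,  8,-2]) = [  -  9, - 5,  -  4.46, - 2,0, 8 ] 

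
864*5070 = 4380480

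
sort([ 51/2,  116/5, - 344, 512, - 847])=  [ - 847,  -  344,  116/5,  51/2, 512] 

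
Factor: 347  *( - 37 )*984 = -2^3*3^1*37^1*41^1 * 347^1 = -12633576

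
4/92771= 4/92771 = 0.00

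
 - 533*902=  - 480766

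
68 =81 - 13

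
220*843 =185460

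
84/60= 1 + 2/5 = 1.40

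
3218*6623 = 21312814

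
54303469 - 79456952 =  - 25153483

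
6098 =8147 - 2049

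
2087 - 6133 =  - 4046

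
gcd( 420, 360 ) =60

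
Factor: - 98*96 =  - 2^6*3^1*7^2 = - 9408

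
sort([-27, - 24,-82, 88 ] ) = [ - 82,-27, - 24, 88 ] 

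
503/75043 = 503/75043 = 0.01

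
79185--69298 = 148483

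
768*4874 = 3743232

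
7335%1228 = 1195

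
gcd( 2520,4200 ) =840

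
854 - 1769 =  - 915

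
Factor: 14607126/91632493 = 2^1*3^2*29^1*9283^(  -  1)*9871^( - 1 )*27983^1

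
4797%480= 477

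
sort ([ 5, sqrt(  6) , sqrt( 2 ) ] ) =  [sqrt(2),  sqrt( 6 ), 5 ]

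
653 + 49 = 702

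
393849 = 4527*87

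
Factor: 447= 3^1*149^1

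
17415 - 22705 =-5290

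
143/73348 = 13/6668 = 0.00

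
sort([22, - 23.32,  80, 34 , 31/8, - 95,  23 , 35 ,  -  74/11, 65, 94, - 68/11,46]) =[ - 95, - 23.32 , - 74/11,- 68/11,31/8,  22, 23,34, 35, 46 , 65 , 80,94 ] 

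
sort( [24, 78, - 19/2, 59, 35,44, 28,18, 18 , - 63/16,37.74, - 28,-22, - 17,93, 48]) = [ - 28, - 22, - 17, - 19/2, - 63/16, 18, 18,24, 28, 35,37.74, 44,48 , 59,78, 93]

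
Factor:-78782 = - 2^1*11^1*3581^1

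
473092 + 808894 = 1281986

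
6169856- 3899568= 2270288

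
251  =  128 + 123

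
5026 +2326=7352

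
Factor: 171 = 3^2*19^1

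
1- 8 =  - 7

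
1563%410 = 333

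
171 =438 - 267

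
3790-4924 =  - 1134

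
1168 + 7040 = 8208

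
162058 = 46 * 3523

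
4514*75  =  338550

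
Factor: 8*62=496 = 2^4*31^1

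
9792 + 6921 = 16713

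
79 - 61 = 18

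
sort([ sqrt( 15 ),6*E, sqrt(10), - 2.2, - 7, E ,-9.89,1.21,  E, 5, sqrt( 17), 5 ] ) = [ - 9.89, - 7,-2.2, 1.21, E, E, sqrt (10 ),  sqrt( 15 ), sqrt( 17 ),5, 5, 6*E]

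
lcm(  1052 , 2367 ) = 9468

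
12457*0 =0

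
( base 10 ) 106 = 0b1101010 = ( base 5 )411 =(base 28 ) 3M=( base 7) 211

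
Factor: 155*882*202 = 2^2*3^2*5^1*7^2*31^1*101^1 = 27615420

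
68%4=0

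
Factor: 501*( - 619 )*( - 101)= 3^1*101^1*167^1*619^1 = 31322019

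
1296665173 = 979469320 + 317195853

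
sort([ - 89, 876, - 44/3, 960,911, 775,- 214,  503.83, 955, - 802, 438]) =[ - 802,-214, -89, - 44/3,438, 503.83, 775 , 876 , 911, 955,960]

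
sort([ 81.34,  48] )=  [ 48, 81.34]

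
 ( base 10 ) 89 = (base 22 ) 41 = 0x59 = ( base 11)81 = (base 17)54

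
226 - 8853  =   - 8627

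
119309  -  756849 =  - 637540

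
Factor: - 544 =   -  2^5 * 17^1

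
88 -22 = 66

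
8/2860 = 2/715 = 0.00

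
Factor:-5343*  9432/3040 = - 2^( - 2)*3^3*5^(-1 )*13^1*19^(-1 )*131^1* 137^1 = - 6299397/380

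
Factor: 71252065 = 5^1*89^1*160117^1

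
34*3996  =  135864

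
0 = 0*863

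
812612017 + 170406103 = 983018120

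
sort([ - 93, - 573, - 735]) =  [- 735,-573, - 93 ] 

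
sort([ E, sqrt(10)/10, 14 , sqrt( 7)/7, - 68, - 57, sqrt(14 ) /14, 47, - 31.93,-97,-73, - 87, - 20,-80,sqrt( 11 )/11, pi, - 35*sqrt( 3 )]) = [ -97,  -  87, - 80,-73, - 68, - 35*sqrt(3 ), - 57, - 31.93,-20, sqrt( 14)/14, sqrt( 11)/11, sqrt(10 ) /10, sqrt( 7)/7,E, pi,14, 47 ] 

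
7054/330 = 3527/165 =21.38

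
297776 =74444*4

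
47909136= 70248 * 682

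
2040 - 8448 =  - 6408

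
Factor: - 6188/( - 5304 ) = 7/6 = 2^( - 1)*3^( -1)*7^1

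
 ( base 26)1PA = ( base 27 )1md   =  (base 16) 538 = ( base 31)1C3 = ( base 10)1336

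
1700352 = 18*94464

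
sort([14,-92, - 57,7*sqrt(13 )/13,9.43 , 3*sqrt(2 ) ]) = [ - 92, - 57  ,  7 *sqrt(13)/13, 3*sqrt ( 2), 9.43, 14]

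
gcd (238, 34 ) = 34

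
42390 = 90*471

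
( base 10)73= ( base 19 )3g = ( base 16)49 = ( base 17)45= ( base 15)4D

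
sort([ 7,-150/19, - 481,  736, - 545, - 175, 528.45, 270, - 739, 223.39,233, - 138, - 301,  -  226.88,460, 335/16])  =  [-739, - 545, - 481 , - 301,-226.88, - 175, - 138, - 150/19,7,335/16,223.39,233,270, 460,528.45,736]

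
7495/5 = 1499 =1499.00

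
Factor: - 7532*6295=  - 2^2*5^1* 7^1 * 269^1* 1259^1 = - 47413940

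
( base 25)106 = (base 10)631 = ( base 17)232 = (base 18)1H1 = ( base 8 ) 1167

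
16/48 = 1/3 = 0.33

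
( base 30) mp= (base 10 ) 685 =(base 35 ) jk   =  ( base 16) 2AD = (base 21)1BD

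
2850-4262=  - 1412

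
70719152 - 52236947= 18482205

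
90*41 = 3690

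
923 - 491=432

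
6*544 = 3264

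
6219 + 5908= 12127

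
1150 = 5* 230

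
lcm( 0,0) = 0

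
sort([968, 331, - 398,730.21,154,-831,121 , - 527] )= [ - 831, - 527,  -  398,121,154,331, 730.21, 968]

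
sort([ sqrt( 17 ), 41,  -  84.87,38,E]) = [- 84.87,E,sqrt( 17 ),38,41] 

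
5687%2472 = 743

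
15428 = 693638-678210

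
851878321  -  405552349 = 446325972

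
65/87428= 65/87428 = 0.00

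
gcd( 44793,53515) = 7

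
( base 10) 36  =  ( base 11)33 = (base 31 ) 15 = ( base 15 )26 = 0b100100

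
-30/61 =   -  1 + 31/61 = -0.49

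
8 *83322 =666576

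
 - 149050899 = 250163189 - 399214088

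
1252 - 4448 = -3196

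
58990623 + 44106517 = 103097140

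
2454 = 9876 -7422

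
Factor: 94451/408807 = 3^( - 4)*7^( - 1 ) * 131^1= 131/567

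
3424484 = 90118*38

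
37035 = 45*823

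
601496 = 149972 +451524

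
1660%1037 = 623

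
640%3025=640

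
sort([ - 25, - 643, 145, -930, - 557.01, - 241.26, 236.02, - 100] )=[ - 930, - 643, - 557.01, - 241.26, - 100  , - 25, 145, 236.02] 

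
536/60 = 134/15 = 8.93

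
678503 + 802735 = 1481238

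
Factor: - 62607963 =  - 3^1 * 11^1  *  139^1*13649^1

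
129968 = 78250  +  51718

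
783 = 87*9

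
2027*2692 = 5456684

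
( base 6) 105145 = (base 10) 8921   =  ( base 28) BAH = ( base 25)E6L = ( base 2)10001011011001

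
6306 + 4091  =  10397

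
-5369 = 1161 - 6530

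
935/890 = 187/178 = 1.05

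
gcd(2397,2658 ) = 3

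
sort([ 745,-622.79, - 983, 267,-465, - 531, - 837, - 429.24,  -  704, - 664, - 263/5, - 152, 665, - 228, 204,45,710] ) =[ - 983, - 837,-704, - 664,-622.79, - 531 , - 465, - 429.24 ,- 228,-152 , - 263/5, 45,204,267,665 , 710, 745]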